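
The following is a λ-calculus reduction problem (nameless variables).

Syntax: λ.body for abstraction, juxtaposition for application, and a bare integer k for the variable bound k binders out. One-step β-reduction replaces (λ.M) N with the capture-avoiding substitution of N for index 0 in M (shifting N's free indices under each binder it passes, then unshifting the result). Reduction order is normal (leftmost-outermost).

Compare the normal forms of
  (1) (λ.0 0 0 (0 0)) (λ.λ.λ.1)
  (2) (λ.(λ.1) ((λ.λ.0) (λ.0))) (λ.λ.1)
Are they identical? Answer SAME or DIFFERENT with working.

Term A:
  start: (λ.0 0 0 (0 0)) (λ.λ.λ.1)
  →1  (λ.λ.λ.1) (λ.λ.λ.1) (λ.λ.λ.1) ((λ.λ.λ.1) (λ.λ.λ.1))
  →2  (λ.λ.1) (λ.λ.λ.1) ((λ.λ.λ.1) (λ.λ.λ.1))
  →3  (λ.λ.λ.λ.1) ((λ.λ.λ.1) (λ.λ.λ.1))
  →4  λ.λ.λ.1

Term B:
  start: (λ.(λ.1) ((λ.λ.0) (λ.0))) (λ.λ.1)
  →1  (λ.λ.λ.1) ((λ.λ.0) (λ.0))
  →2  λ.λ.1

Answer: DIFFERENT — A ⇓ λ.λ.λ.1, B ⇓ λ.λ.1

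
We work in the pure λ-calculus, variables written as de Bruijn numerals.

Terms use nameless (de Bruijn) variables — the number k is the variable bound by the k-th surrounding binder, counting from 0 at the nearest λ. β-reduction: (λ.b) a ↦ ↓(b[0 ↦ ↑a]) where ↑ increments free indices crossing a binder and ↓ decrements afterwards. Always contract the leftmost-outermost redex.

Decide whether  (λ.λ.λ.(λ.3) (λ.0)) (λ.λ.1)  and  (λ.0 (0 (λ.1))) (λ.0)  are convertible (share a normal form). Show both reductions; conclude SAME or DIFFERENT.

Term A:
  start: (λ.λ.λ.(λ.3) (λ.0)) (λ.λ.1)
  [1] λ.λ.(λ.λ.λ.1) (λ.0)
  [2] λ.λ.λ.λ.1

Term B:
  start: (λ.0 (0 (λ.1))) (λ.0)
  [1] (λ.0) ((λ.0) (λ.λ.0))
  [2] (λ.0) (λ.λ.0)
  [3] λ.λ.0

Answer: DIFFERENT — A ⇓ λ.λ.λ.λ.1, B ⇓ λ.λ.0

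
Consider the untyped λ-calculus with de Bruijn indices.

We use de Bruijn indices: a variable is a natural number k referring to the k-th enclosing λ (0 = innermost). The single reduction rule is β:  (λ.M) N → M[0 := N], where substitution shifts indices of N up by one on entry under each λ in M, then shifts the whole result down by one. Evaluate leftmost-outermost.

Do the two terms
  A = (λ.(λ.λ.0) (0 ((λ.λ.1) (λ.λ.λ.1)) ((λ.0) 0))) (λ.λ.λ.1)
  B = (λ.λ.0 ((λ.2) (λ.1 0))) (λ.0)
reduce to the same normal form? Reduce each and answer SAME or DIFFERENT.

Answer: DIFFERENT — A ⇓ λ.0, B ⇓ λ.0 (λ.0)

Reduction:
Term A:
  start: (λ.(λ.λ.0) (0 ((λ.λ.1) (λ.λ.λ.1)) ((λ.0) 0))) (λ.λ.λ.1)
  [1] (λ.λ.0) ((λ.λ.λ.1) ((λ.λ.1) (λ.λ.λ.1)) ((λ.0) (λ.λ.λ.1)))
  [2] λ.0

Term B:
  start: (λ.λ.0 ((λ.2) (λ.1 0))) (λ.0)
  [1] λ.0 ((λ.λ.0) (λ.1 0))
  [2] λ.0 (λ.0)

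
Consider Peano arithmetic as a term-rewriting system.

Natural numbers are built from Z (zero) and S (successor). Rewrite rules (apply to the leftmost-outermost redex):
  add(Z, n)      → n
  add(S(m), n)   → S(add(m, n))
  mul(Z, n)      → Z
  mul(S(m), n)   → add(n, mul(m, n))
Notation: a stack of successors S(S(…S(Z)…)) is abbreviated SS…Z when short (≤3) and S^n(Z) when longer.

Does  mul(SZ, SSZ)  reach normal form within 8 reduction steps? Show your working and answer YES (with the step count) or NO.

Answer: YES — reaches normal form SSZ in 5 ≤ 8 steps

Derivation:
  start: mul(SZ, SSZ)
  →1  add(SSZ, mul(Z, SSZ))
  →2  S(add(SZ, mul(Z, SSZ)))
  →3  S(S(add(Z, mul(Z, SSZ))))
  →4  S(S(mul(Z, SSZ)))
  →5  SSZ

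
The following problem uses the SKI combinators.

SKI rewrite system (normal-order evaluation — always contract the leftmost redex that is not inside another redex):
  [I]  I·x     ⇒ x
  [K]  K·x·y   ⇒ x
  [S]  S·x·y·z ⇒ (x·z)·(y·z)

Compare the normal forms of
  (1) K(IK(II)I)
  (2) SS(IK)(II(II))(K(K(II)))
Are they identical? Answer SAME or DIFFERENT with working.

Answer: SAME — A ⇓ KI, B ⇓ KI

Working:
Term A:
  start: K(IK(II)I)
  →1  K(K(II)I)
  →2  K(II)
  →3  KI

Term B:
  start: SS(IK)(II(II))(K(K(II)))
  →1  S(II(II))(IK(II(II)))(K(K(II)))
  →2  II(II)(K(K(II)))(IK(II(II))(K(K(II))))
  →3  I(II)(K(K(II)))(IK(II(II))(K(K(II))))
  →4  II(K(K(II)))(IK(II(II))(K(K(II))))
  →5  I(K(K(II)))(IK(II(II))(K(K(II))))
  →6  K(K(II))(IK(II(II))(K(K(II))))
  →7  K(II)
  →8  KI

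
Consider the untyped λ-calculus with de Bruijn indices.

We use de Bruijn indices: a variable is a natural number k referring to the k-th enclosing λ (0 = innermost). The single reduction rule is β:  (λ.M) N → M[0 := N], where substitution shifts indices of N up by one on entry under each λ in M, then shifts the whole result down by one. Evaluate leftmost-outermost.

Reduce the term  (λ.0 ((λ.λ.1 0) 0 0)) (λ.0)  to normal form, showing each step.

Answer: normal form = λ.0  (in 5 steps)

Working:
  start: (λ.0 ((λ.λ.1 0) 0 0)) (λ.0)
  →1  (λ.0) ((λ.λ.1 0) (λ.0) (λ.0))
  →2  (λ.λ.1 0) (λ.0) (λ.0)
  →3  (λ.(λ.0) 0) (λ.0)
  →4  (λ.0) (λ.0)
  →5  λ.0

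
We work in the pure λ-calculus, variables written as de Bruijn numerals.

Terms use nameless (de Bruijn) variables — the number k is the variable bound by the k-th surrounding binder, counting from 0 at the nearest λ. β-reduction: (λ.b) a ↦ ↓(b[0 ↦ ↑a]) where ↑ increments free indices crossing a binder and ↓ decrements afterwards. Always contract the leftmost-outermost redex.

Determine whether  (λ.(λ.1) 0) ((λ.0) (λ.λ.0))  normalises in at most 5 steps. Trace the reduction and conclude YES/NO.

  start: (λ.(λ.1) 0) ((λ.0) (λ.λ.0))
  →1  (λ.(λ.0) (λ.λ.0)) ((λ.0) (λ.λ.0))
  →2  (λ.0) (λ.λ.0)
  →3  λ.λ.0

Answer: YES — reaches normal form λ.λ.0 in 3 ≤ 5 steps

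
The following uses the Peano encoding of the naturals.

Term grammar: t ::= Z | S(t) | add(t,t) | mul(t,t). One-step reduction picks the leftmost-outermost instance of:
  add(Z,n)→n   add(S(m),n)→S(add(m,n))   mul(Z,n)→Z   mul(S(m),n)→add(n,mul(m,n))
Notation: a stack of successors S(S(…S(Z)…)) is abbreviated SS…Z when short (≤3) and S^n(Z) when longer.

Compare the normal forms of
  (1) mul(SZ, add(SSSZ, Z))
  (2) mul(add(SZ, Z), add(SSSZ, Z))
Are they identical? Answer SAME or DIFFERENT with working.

Term A:
  start: mul(SZ, add(SSSZ, Z))
  →1  add(add(SSSZ, Z), mul(Z, add(SSSZ, Z)))
  →2  add(S(add(SSZ, Z)), mul(Z, add(SSSZ, Z)))
  →3  S(add(add(SSZ, Z), mul(Z, add(SSSZ, Z))))
  →4  S(add(S(add(SZ, Z)), mul(Z, add(SSSZ, Z))))
  →5  S(S(add(add(SZ, Z), mul(Z, add(SSSZ, Z)))))
  →6  S(S(add(S(add(Z, Z)), mul(Z, add(SSSZ, Z)))))
  →7  S(S(S(add(add(Z, Z), mul(Z, add(SSSZ, Z))))))
  →8  S(S(S(add(Z, mul(Z, add(SSSZ, Z))))))
  →9  S(S(S(mul(Z, add(SSSZ, Z)))))
  →10  SSSZ

Term B:
  start: mul(add(SZ, Z), add(SSSZ, Z))
  →1  mul(S(add(Z, Z)), add(SSSZ, Z))
  →2  add(add(SSSZ, Z), mul(add(Z, Z), add(SSSZ, Z)))
  →3  add(S(add(SSZ, Z)), mul(add(Z, Z), add(SSSZ, Z)))
  →4  S(add(add(SSZ, Z), mul(add(Z, Z), add(SSSZ, Z))))
  →5  S(add(S(add(SZ, Z)), mul(add(Z, Z), add(SSSZ, Z))))
  →6  S(S(add(add(SZ, Z), mul(add(Z, Z), add(SSSZ, Z)))))
  →7  S(S(add(S(add(Z, Z)), mul(add(Z, Z), add(SSSZ, Z)))))
  →8  S(S(S(add(add(Z, Z), mul(add(Z, Z), add(SSSZ, Z))))))
  →9  S(S(S(add(Z, mul(add(Z, Z), add(SSSZ, Z))))))
  →10  S(S(S(mul(add(Z, Z), add(SSSZ, Z)))))
  →11  S(S(S(mul(Z, add(SSSZ, Z)))))
  →12  SSSZ

Answer: SAME — A ⇓ SSSZ, B ⇓ SSSZ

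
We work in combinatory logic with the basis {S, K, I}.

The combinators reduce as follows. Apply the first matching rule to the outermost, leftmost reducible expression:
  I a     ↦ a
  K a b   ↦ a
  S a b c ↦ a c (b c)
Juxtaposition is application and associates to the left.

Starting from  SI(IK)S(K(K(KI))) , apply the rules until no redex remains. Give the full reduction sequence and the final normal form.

  start: SI(IK)S(K(K(KI)))
  →1  IS(IKS)(K(K(KI)))
  →2  S(IKS)(K(K(KI)))
  →3  S(KS)(K(K(KI)))

Answer: normal form = S(KS)(K(K(KI)))  (in 3 steps)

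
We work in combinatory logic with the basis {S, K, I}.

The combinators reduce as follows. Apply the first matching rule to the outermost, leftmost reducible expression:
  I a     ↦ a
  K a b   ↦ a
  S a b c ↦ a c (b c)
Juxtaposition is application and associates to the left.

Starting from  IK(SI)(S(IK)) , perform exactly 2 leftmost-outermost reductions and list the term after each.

Answer: after 2 steps: SI

Reduction:
  start: IK(SI)(S(IK))
  step 1: K(SI)(S(IK))
  step 2: SI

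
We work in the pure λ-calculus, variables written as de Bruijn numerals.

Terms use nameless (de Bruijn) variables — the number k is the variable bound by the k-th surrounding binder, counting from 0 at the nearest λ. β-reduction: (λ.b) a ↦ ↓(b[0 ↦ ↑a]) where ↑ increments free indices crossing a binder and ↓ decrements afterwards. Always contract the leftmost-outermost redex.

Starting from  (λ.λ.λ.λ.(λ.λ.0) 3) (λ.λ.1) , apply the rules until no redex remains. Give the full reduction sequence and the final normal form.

  start: (λ.λ.λ.λ.(λ.λ.0) 3) (λ.λ.1)
  →1  λ.λ.λ.(λ.λ.0) (λ.λ.1)
  →2  λ.λ.λ.λ.0

Answer: normal form = λ.λ.λ.λ.0  (in 2 steps)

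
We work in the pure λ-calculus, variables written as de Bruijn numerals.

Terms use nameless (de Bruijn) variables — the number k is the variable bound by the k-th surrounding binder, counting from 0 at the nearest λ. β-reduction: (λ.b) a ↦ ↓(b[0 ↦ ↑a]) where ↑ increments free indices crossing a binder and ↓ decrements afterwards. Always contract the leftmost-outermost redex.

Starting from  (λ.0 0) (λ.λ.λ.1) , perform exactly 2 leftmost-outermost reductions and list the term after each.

Answer: after 2 steps: λ.λ.1

Derivation:
  start: (λ.0 0) (λ.λ.λ.1)
  [1] (λ.λ.λ.1) (λ.λ.λ.1)
  [2] λ.λ.1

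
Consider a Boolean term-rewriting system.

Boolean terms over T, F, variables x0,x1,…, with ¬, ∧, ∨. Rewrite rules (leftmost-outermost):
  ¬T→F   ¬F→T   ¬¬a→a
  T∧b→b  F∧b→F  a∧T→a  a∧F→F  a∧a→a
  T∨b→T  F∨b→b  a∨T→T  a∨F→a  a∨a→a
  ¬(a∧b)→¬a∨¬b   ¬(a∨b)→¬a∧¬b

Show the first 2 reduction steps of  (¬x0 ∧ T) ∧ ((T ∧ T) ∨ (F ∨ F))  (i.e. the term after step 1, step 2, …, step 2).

Answer: after 2 steps: ¬x0 ∧ (T ∨ (F ∨ F))

Reduction:
  start: (¬x0 ∧ T) ∧ ((T ∧ T) ∨ (F ∨ F))
  →1  ¬x0 ∧ ((T ∧ T) ∨ (F ∨ F))
  →2  ¬x0 ∧ (T ∨ (F ∨ F))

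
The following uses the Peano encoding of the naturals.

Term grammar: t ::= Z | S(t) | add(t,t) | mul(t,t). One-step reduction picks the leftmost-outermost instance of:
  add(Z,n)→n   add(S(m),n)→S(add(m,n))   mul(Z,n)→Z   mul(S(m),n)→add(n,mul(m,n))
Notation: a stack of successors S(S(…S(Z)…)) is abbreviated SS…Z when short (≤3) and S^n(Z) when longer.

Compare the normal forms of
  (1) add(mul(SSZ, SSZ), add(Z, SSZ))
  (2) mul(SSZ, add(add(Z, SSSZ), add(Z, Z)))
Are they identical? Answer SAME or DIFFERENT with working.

Term A:
  start: add(mul(SSZ, SSZ), add(Z, SSZ))
  →1  add(add(SSZ, mul(SZ, SSZ)), add(Z, SSZ))
  →2  add(S(add(SZ, mul(SZ, SSZ))), add(Z, SSZ))
  →3  S(add(add(SZ, mul(SZ, SSZ)), add(Z, SSZ)))
  →4  S(add(S(add(Z, mul(SZ, SSZ))), add(Z, SSZ)))
  →5  S(S(add(add(Z, mul(SZ, SSZ)), add(Z, SSZ))))
  →6  S(S(add(mul(SZ, SSZ), add(Z, SSZ))))
  →7  S(S(add(add(SSZ, mul(Z, SSZ)), add(Z, SSZ))))
  →8  S(S(add(S(add(SZ, mul(Z, SSZ))), add(Z, SSZ))))
  →9  S(S(S(add(add(SZ, mul(Z, SSZ)), add(Z, SSZ)))))
  →10  S(S(S(add(S(add(Z, mul(Z, SSZ))), add(Z, SSZ)))))
  →11  S(S(S(S(add(add(Z, mul(Z, SSZ)), add(Z, SSZ))))))
  →12  S(S(S(S(add(mul(Z, SSZ), add(Z, SSZ))))))
  →13  S(S(S(S(add(Z, add(Z, SSZ))))))
  →14  S(S(S(S(add(Z, SSZ)))))
  →15  S^6(Z)

Term B:
  start: mul(SSZ, add(add(Z, SSSZ), add(Z, Z)))
  →1  add(add(add(Z, SSSZ), add(Z, Z)), mul(SZ, add(add(Z, SSSZ), add(Z, Z))))
  →2  add(add(SSSZ, add(Z, Z)), mul(SZ, add(add(Z, SSSZ), add(Z, Z))))
  →3  add(S(add(SSZ, add(Z, Z))), mul(SZ, add(add(Z, SSSZ), add(Z, Z))))
  →4  S(add(add(SSZ, add(Z, Z)), mul(SZ, add(add(Z, SSSZ), add(Z, Z)))))
  →5  S(add(S(add(SZ, add(Z, Z))), mul(SZ, add(add(Z, SSSZ), add(Z, Z)))))
  →6  S(S(add(add(SZ, add(Z, Z)), mul(SZ, add(add(Z, SSSZ), add(Z, Z))))))
  →7  S(S(add(S(add(Z, add(Z, Z))), mul(SZ, add(add(Z, SSSZ), add(Z, Z))))))
  →8  S(S(S(add(add(Z, add(Z, Z)), mul(SZ, add(add(Z, SSSZ), add(Z, Z)))))))
  →9  S(S(S(add(add(Z, Z), mul(SZ, add(add(Z, SSSZ), add(Z, Z)))))))
  →10  S(S(S(add(Z, mul(SZ, add(add(Z, SSSZ), add(Z, Z)))))))
  →11  S(S(S(mul(SZ, add(add(Z, SSSZ), add(Z, Z))))))
  →12  S(S(S(add(add(add(Z, SSSZ), add(Z, Z)), mul(Z, add(add(Z, SSSZ), add(Z, Z)))))))
  →13  S(S(S(add(add(SSSZ, add(Z, Z)), mul(Z, add(add(Z, SSSZ), add(Z, Z)))))))
  →14  S(S(S(add(S(add(SSZ, add(Z, Z))), mul(Z, add(add(Z, SSSZ), add(Z, Z)))))))
  →15  S(S(S(S(add(add(SSZ, add(Z, Z)), mul(Z, add(add(Z, SSSZ), add(Z, Z))))))))
  →16  S(S(S(S(add(S(add(SZ, add(Z, Z))), mul(Z, add(add(Z, SSSZ), add(Z, Z))))))))
  →17  S(S(S(S(S(add(add(SZ, add(Z, Z)), mul(Z, add(add(Z, SSSZ), add(Z, Z)))))))))
  →18  S(S(S(S(S(add(S(add(Z, add(Z, Z))), mul(Z, add(add(Z, SSSZ), add(Z, Z)))))))))
  →19  S(S(S(S(S(S(add(add(Z, add(Z, Z)), mul(Z, add(add(Z, SSSZ), add(Z, Z))))))))))
  →20  S(S(S(S(S(S(add(add(Z, Z), mul(Z, add(add(Z, SSSZ), add(Z, Z))))))))))
  →21  S(S(S(S(S(S(add(Z, mul(Z, add(add(Z, SSSZ), add(Z, Z))))))))))
  →22  S(S(S(S(S(S(mul(Z, add(add(Z, SSSZ), add(Z, Z)))))))))
  →23  S^6(Z)

Answer: SAME — A ⇓ S^6(Z), B ⇓ S^6(Z)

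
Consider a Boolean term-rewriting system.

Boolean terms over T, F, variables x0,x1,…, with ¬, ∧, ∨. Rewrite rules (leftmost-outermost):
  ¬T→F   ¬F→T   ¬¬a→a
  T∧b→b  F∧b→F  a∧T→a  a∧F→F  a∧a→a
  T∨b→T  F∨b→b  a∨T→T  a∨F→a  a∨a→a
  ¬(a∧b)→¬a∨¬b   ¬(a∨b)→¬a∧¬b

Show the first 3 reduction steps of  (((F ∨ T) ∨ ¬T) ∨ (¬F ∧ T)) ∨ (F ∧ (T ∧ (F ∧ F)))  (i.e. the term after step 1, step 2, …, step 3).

Answer: after 3 steps: T ∨ (F ∧ (T ∧ (F ∧ F)))

Reduction:
  start: (((F ∨ T) ∨ ¬T) ∨ (¬F ∧ T)) ∨ (F ∧ (T ∧ (F ∧ F)))
  →1  ((T ∨ ¬T) ∨ (¬F ∧ T)) ∨ (F ∧ (T ∧ (F ∧ F)))
  →2  (T ∨ (¬F ∧ T)) ∨ (F ∧ (T ∧ (F ∧ F)))
  →3  T ∨ (F ∧ (T ∧ (F ∧ F)))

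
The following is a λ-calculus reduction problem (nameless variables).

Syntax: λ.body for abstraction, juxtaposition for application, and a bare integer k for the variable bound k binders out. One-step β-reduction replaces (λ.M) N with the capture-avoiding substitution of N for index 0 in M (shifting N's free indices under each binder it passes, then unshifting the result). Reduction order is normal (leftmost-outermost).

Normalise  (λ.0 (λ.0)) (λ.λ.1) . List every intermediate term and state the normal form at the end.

Answer: normal form = λ.λ.0  (in 2 steps)

Derivation:
  start: (λ.0 (λ.0)) (λ.λ.1)
  →1  (λ.λ.1) (λ.0)
  →2  λ.λ.0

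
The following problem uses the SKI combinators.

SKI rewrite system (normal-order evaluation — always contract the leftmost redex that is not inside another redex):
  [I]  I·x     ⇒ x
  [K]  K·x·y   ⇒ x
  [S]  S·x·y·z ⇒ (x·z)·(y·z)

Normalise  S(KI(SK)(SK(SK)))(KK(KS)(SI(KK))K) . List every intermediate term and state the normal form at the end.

  start: S(KI(SK)(SK(SK)))(KK(KS)(SI(KK))K)
  [1] S(I(SK(SK)))(KK(KS)(SI(KK))K)
  [2] S(SK(SK))(KK(KS)(SI(KK))K)
  [3] S(SK(SK))(K(SI(KK))K)
  [4] S(SK(SK))(SI(KK))

Answer: normal form = S(SK(SK))(SI(KK))  (in 4 steps)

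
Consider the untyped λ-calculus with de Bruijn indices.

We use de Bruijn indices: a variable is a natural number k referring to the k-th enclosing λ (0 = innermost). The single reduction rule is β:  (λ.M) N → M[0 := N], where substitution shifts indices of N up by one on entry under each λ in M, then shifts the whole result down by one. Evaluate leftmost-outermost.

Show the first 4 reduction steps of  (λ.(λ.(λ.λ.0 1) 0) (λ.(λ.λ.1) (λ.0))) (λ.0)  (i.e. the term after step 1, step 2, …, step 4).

Answer: after 4 steps: λ.0 (λ.λ.λ.0)

Working:
  start: (λ.(λ.(λ.λ.0 1) 0) (λ.(λ.λ.1) (λ.0))) (λ.0)
  step 1: (λ.(λ.λ.0 1) 0) (λ.(λ.λ.1) (λ.0))
  step 2: (λ.λ.0 1) (λ.(λ.λ.1) (λ.0))
  step 3: λ.0 (λ.(λ.λ.1) (λ.0))
  step 4: λ.0 (λ.λ.λ.0)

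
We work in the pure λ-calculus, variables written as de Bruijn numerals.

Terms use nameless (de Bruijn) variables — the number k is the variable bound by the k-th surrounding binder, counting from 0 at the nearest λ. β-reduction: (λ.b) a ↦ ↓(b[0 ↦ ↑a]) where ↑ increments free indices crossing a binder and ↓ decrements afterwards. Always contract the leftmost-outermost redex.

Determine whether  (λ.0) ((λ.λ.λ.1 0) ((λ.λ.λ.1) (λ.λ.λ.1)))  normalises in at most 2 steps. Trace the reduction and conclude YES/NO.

Answer: YES — reaches normal form λ.λ.1 0 in 2 ≤ 2 steps

Working:
  start: (λ.0) ((λ.λ.λ.1 0) ((λ.λ.λ.1) (λ.λ.λ.1)))
  step 1: (λ.λ.λ.1 0) ((λ.λ.λ.1) (λ.λ.λ.1))
  step 2: λ.λ.1 0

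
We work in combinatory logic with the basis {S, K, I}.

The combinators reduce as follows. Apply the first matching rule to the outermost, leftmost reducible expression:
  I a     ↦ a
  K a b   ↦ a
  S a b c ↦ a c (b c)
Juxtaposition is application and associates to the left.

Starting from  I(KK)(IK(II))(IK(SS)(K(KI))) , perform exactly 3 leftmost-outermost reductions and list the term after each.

  start: I(KK)(IK(II))(IK(SS)(K(KI)))
  step 1: KK(IK(II))(IK(SS)(K(KI)))
  step 2: K(IK(SS)(K(KI)))
  step 3: K(K(SS)(K(KI)))

Answer: after 3 steps: K(K(SS)(K(KI)))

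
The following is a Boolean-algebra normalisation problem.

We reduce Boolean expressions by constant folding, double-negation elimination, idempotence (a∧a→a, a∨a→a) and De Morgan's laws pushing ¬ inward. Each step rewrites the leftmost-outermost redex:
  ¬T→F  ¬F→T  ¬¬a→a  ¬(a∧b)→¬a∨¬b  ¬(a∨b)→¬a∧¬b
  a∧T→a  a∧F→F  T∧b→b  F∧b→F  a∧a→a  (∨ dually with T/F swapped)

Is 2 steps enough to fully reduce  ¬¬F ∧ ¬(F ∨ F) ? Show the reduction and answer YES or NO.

Answer: YES — reaches normal form F in 2 ≤ 2 steps

Reduction:
  start: ¬¬F ∧ ¬(F ∨ F)
  [1] F ∧ ¬(F ∨ F)
  [2] F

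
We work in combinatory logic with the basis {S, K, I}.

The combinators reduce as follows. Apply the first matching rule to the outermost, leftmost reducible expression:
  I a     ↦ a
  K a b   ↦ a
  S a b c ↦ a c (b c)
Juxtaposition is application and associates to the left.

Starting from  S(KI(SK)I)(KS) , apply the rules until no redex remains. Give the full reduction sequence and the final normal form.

  start: S(KI(SK)I)(KS)
  →1  S(II)(KS)
  →2  SI(KS)

Answer: normal form = SI(KS)  (in 2 steps)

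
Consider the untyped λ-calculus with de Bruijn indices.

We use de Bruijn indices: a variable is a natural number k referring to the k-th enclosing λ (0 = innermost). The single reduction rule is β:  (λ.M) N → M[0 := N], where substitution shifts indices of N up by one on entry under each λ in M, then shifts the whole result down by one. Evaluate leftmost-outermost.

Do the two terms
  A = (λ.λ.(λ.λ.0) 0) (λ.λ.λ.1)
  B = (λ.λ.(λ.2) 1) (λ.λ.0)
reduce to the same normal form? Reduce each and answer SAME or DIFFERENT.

Term A:
  start: (λ.λ.(λ.λ.0) 0) (λ.λ.λ.1)
  →1  λ.(λ.λ.0) 0
  →2  λ.λ.0

Term B:
  start: (λ.λ.(λ.2) 1) (λ.λ.0)
  →1  λ.(λ.λ.λ.0) (λ.λ.0)
  →2  λ.λ.λ.0

Answer: DIFFERENT — A ⇓ λ.λ.0, B ⇓ λ.λ.λ.0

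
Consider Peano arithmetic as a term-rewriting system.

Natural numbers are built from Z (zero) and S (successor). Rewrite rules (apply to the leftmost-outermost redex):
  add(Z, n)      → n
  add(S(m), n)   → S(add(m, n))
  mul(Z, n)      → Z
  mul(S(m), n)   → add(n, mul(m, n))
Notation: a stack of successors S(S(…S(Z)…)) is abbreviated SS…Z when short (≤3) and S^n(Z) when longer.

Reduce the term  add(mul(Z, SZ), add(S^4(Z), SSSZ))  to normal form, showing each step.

Answer: normal form = S^7(Z)  (in 7 steps)

Derivation:
  start: add(mul(Z, SZ), add(S^4(Z), SSSZ))
  [1] add(Z, add(S^4(Z), SSSZ))
  [2] add(S^4(Z), SSSZ)
  [3] S(add(SSSZ, SSSZ))
  [4] S(S(add(SSZ, SSSZ)))
  [5] S(S(S(add(SZ, SSSZ))))
  [6] S(S(S(S(add(Z, SSSZ)))))
  [7] S^7(Z)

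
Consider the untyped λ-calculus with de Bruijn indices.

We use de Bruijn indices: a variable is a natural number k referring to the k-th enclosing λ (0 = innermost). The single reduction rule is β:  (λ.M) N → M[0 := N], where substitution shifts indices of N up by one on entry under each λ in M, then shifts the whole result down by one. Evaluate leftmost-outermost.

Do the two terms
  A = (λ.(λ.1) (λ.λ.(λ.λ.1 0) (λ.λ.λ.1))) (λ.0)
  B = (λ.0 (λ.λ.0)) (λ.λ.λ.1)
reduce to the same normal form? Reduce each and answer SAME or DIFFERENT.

Term A:
  start: (λ.(λ.1) (λ.λ.(λ.λ.1 0) (λ.λ.λ.1))) (λ.0)
  step 1: (λ.λ.0) (λ.λ.(λ.λ.1 0) (λ.λ.λ.1))
  step 2: λ.0

Term B:
  start: (λ.0 (λ.λ.0)) (λ.λ.λ.1)
  step 1: (λ.λ.λ.1) (λ.λ.0)
  step 2: λ.λ.1

Answer: DIFFERENT — A ⇓ λ.0, B ⇓ λ.λ.1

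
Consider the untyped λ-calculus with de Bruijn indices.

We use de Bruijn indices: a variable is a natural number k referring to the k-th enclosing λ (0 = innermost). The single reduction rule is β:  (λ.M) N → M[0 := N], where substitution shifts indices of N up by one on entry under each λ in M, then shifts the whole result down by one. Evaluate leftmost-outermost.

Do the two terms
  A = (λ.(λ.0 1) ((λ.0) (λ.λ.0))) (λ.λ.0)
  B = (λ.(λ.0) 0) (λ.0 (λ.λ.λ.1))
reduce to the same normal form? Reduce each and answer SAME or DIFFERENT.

Term A:
  start: (λ.(λ.0 1) ((λ.0) (λ.λ.0))) (λ.λ.0)
  →1  (λ.0 (λ.λ.0)) ((λ.0) (λ.λ.0))
  →2  (λ.0) (λ.λ.0) (λ.λ.0)
  →3  (λ.λ.0) (λ.λ.0)
  →4  λ.0

Term B:
  start: (λ.(λ.0) 0) (λ.0 (λ.λ.λ.1))
  →1  (λ.0) (λ.0 (λ.λ.λ.1))
  →2  λ.0 (λ.λ.λ.1)

Answer: DIFFERENT — A ⇓ λ.0, B ⇓ λ.0 (λ.λ.λ.1)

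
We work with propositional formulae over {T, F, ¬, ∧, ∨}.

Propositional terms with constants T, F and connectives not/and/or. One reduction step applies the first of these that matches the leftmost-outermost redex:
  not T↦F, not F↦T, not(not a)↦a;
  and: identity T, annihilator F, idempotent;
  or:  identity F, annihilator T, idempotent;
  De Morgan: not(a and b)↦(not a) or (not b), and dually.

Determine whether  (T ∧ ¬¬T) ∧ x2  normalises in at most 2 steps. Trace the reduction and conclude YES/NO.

Answer: NO — after 2 steps the term is T ∧ x2, not yet normal

Reduction:
  start: (T ∧ ¬¬T) ∧ x2
  [1] ¬¬T ∧ x2
  [2] T ∧ x2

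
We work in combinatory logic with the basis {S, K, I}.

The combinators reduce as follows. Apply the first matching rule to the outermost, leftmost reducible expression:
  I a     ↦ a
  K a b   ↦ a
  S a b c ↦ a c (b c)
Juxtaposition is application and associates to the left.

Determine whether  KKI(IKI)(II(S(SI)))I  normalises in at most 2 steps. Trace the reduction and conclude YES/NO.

  start: KKI(IKI)(II(S(SI)))I
  →1  K(IKI)(II(S(SI)))I
  →2  IKII

Answer: NO — after 2 steps the term is IKII, not yet normal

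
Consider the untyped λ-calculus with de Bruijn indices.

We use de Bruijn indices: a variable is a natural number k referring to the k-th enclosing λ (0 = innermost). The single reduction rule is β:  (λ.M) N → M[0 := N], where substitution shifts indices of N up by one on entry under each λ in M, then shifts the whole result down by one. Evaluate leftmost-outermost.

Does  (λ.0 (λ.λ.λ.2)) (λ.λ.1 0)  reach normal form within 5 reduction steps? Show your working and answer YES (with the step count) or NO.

Answer: YES — reaches normal form λ.λ.λ.2 in 3 ≤ 5 steps

Working:
  start: (λ.0 (λ.λ.λ.2)) (λ.λ.1 0)
  →1  (λ.λ.1 0) (λ.λ.λ.2)
  →2  λ.(λ.λ.λ.2) 0
  →3  λ.λ.λ.2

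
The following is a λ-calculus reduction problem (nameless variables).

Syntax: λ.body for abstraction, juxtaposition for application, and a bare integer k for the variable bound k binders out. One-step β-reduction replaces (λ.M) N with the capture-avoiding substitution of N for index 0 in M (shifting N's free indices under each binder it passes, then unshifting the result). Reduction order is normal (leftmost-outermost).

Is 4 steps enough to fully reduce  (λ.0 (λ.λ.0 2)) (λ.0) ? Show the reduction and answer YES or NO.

  start: (λ.0 (λ.λ.0 2)) (λ.0)
  [1] (λ.0) (λ.λ.0 (λ.0))
  [2] λ.λ.0 (λ.0)

Answer: YES — reaches normal form λ.λ.0 (λ.0) in 2 ≤ 4 steps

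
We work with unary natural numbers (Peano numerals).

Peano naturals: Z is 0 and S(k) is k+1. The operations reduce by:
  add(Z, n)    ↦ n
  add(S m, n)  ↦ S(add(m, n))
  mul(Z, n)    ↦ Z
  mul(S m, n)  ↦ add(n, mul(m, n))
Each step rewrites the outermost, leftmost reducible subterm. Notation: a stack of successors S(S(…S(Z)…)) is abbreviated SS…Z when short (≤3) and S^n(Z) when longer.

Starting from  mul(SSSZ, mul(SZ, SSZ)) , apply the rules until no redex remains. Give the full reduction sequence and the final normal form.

Answer: normal form = S^6(Z)  (in 28 steps)

Reduction:
  start: mul(SSSZ, mul(SZ, SSZ))
  step 1: add(mul(SZ, SSZ), mul(SSZ, mul(SZ, SSZ)))
  step 2: add(add(SSZ, mul(Z, SSZ)), mul(SSZ, mul(SZ, SSZ)))
  step 3: add(S(add(SZ, mul(Z, SSZ))), mul(SSZ, mul(SZ, SSZ)))
  step 4: S(add(add(SZ, mul(Z, SSZ)), mul(SSZ, mul(SZ, SSZ))))
  step 5: S(add(S(add(Z, mul(Z, SSZ))), mul(SSZ, mul(SZ, SSZ))))
  step 6: S(S(add(add(Z, mul(Z, SSZ)), mul(SSZ, mul(SZ, SSZ)))))
  step 7: S(S(add(mul(Z, SSZ), mul(SSZ, mul(SZ, SSZ)))))
  step 8: S(S(add(Z, mul(SSZ, mul(SZ, SSZ)))))
  step 9: S(S(mul(SSZ, mul(SZ, SSZ))))
  step 10: S(S(add(mul(SZ, SSZ), mul(SZ, mul(SZ, SSZ)))))
  step 11: S(S(add(add(SSZ, mul(Z, SSZ)), mul(SZ, mul(SZ, SSZ)))))
  step 12: S(S(add(S(add(SZ, mul(Z, SSZ))), mul(SZ, mul(SZ, SSZ)))))
  step 13: S(S(S(add(add(SZ, mul(Z, SSZ)), mul(SZ, mul(SZ, SSZ))))))
  step 14: S(S(S(add(S(add(Z, mul(Z, SSZ))), mul(SZ, mul(SZ, SSZ))))))
  step 15: S(S(S(S(add(add(Z, mul(Z, SSZ)), mul(SZ, mul(SZ, SSZ)))))))
  step 16: S(S(S(S(add(mul(Z, SSZ), mul(SZ, mul(SZ, SSZ)))))))
  step 17: S(S(S(S(add(Z, mul(SZ, mul(SZ, SSZ)))))))
  step 18: S(S(S(S(mul(SZ, mul(SZ, SSZ))))))
  step 19: S(S(S(S(add(mul(SZ, SSZ), mul(Z, mul(SZ, SSZ)))))))
  step 20: S(S(S(S(add(add(SSZ, mul(Z, SSZ)), mul(Z, mul(SZ, SSZ)))))))
  step 21: S(S(S(S(add(S(add(SZ, mul(Z, SSZ))), mul(Z, mul(SZ, SSZ)))))))
  step 22: S(S(S(S(S(add(add(SZ, mul(Z, SSZ)), mul(Z, mul(SZ, SSZ))))))))
  step 23: S(S(S(S(S(add(S(add(Z, mul(Z, SSZ))), mul(Z, mul(SZ, SSZ))))))))
  step 24: S(S(S(S(S(S(add(add(Z, mul(Z, SSZ)), mul(Z, mul(SZ, SSZ)))))))))
  step 25: S(S(S(S(S(S(add(mul(Z, SSZ), mul(Z, mul(SZ, SSZ)))))))))
  step 26: S(S(S(S(S(S(add(Z, mul(Z, mul(SZ, SSZ)))))))))
  step 27: S(S(S(S(S(S(mul(Z, mul(SZ, SSZ))))))))
  step 28: S^6(Z)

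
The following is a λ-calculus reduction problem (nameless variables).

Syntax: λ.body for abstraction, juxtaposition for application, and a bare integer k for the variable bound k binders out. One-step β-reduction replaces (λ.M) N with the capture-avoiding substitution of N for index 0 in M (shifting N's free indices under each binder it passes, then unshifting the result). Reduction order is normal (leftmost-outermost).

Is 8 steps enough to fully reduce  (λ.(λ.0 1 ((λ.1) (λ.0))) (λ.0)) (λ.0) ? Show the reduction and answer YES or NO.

Answer: YES — reaches normal form λ.0 in 5 ≤ 8 steps

Reduction:
  start: (λ.(λ.0 1 ((λ.1) (λ.0))) (λ.0)) (λ.0)
  step 1: (λ.0 (λ.0) ((λ.1) (λ.0))) (λ.0)
  step 2: (λ.0) (λ.0) ((λ.λ.0) (λ.0))
  step 3: (λ.0) ((λ.λ.0) (λ.0))
  step 4: (λ.λ.0) (λ.0)
  step 5: λ.0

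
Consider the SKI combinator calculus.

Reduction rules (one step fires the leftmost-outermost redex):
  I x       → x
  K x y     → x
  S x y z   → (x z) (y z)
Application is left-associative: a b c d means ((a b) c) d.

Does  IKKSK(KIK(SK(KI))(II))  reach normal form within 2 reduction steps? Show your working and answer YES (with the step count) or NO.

Answer: NO — after 2 steps the term is KK(KIK(SK(KI))(II)), not yet normal

Reduction:
  start: IKKSK(KIK(SK(KI))(II))
  [1] KKSK(KIK(SK(KI))(II))
  [2] KK(KIK(SK(KI))(II))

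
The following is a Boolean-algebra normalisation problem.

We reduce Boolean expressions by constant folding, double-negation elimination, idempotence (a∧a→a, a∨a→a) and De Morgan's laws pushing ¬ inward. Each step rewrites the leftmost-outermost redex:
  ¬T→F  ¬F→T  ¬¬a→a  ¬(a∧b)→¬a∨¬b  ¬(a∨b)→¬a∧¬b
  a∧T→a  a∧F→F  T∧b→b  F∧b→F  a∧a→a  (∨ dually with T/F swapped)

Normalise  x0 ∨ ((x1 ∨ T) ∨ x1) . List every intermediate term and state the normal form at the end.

Answer: normal form = T  (in 3 steps)

Reduction:
  start: x0 ∨ ((x1 ∨ T) ∨ x1)
  [1] x0 ∨ (T ∨ x1)
  [2] x0 ∨ T
  [3] T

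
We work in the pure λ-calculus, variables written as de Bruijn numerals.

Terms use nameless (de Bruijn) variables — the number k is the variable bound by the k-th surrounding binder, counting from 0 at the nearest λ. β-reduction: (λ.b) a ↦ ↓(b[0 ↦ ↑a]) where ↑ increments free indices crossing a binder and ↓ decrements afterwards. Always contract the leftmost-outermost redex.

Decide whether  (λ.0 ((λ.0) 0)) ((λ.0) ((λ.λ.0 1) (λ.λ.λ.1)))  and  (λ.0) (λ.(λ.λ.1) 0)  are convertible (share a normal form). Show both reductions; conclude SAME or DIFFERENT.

Term A:
  start: (λ.0 ((λ.0) 0)) ((λ.0) ((λ.λ.0 1) (λ.λ.λ.1)))
  →1  (λ.0) ((λ.λ.0 1) (λ.λ.λ.1)) ((λ.0) ((λ.0) ((λ.λ.0 1) (λ.λ.λ.1))))
  →2  (λ.λ.0 1) (λ.λ.λ.1) ((λ.0) ((λ.0) ((λ.λ.0 1) (λ.λ.λ.1))))
  →3  (λ.0 (λ.λ.λ.1)) ((λ.0) ((λ.0) ((λ.λ.0 1) (λ.λ.λ.1))))
  →4  (λ.0) ((λ.0) ((λ.λ.0 1) (λ.λ.λ.1))) (λ.λ.λ.1)
  →5  (λ.0) ((λ.λ.0 1) (λ.λ.λ.1)) (λ.λ.λ.1)
  →6  (λ.λ.0 1) (λ.λ.λ.1) (λ.λ.λ.1)
  →7  (λ.0 (λ.λ.λ.1)) (λ.λ.λ.1)
  →8  (λ.λ.λ.1) (λ.λ.λ.1)
  →9  λ.λ.1

Term B:
  start: (λ.0) (λ.(λ.λ.1) 0)
  →1  λ.(λ.λ.1) 0
  →2  λ.λ.1

Answer: SAME — A ⇓ λ.λ.1, B ⇓ λ.λ.1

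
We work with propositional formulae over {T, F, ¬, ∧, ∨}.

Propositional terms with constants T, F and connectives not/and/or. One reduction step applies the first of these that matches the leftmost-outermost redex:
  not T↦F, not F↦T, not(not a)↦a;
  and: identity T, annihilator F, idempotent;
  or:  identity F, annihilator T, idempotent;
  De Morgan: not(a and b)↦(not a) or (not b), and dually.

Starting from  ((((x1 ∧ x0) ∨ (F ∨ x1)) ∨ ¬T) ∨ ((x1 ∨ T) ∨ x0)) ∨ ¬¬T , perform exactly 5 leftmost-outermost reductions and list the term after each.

  start: ((((x1 ∧ x0) ∨ (F ∨ x1)) ∨ ¬T) ∨ ((x1 ∨ T) ∨ x0)) ∨ ¬¬T
  [1] ((((x1 ∧ x0) ∨ x1) ∨ ¬T) ∨ ((x1 ∨ T) ∨ x0)) ∨ ¬¬T
  [2] ((((x1 ∧ x0) ∨ x1) ∨ F) ∨ ((x1 ∨ T) ∨ x0)) ∨ ¬¬T
  [3] (((x1 ∧ x0) ∨ x1) ∨ ((x1 ∨ T) ∨ x0)) ∨ ¬¬T
  [4] (((x1 ∧ x0) ∨ x1) ∨ (T ∨ x0)) ∨ ¬¬T
  [5] (((x1 ∧ x0) ∨ x1) ∨ T) ∨ ¬¬T

Answer: after 5 steps: (((x1 ∧ x0) ∨ x1) ∨ T) ∨ ¬¬T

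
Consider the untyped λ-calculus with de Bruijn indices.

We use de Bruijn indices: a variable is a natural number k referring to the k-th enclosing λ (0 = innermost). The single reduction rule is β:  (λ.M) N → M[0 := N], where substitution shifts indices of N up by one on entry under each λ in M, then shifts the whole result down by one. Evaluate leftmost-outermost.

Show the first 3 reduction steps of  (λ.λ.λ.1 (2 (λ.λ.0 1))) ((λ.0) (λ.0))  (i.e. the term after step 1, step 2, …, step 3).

  start: (λ.λ.λ.1 (2 (λ.λ.0 1))) ((λ.0) (λ.0))
  [1] λ.λ.1 ((λ.0) (λ.0) (λ.λ.0 1))
  [2] λ.λ.1 ((λ.0) (λ.λ.0 1))
  [3] λ.λ.1 (λ.λ.0 1)

Answer: after 3 steps: λ.λ.1 (λ.λ.0 1)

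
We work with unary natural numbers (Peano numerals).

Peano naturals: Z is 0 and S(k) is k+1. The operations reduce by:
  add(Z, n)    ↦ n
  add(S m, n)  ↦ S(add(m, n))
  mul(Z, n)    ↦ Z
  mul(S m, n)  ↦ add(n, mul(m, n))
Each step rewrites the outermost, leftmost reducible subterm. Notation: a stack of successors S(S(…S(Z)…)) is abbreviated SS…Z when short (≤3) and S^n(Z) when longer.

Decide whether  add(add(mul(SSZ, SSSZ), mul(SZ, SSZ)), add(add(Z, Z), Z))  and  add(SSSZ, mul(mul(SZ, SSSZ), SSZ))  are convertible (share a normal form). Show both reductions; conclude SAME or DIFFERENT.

Term A:
  start: add(add(mul(SSZ, SSSZ), mul(SZ, SSZ)), add(add(Z, Z), Z))
  →1  add(add(add(SSSZ, mul(SZ, SSSZ)), mul(SZ, SSZ)), add(add(Z, Z), Z))
  →2  add(add(S(add(SSZ, mul(SZ, SSSZ))), mul(SZ, SSZ)), add(add(Z, Z), Z))
  →3  add(S(add(add(SSZ, mul(SZ, SSSZ)), mul(SZ, SSZ))), add(add(Z, Z), Z))
  →4  S(add(add(add(SSZ, mul(SZ, SSSZ)), mul(SZ, SSZ)), add(add(Z, Z), Z)))
  →5  S(add(add(S(add(SZ, mul(SZ, SSSZ))), mul(SZ, SSZ)), add(add(Z, Z), Z)))
  →6  S(add(S(add(add(SZ, mul(SZ, SSSZ)), mul(SZ, SSZ))), add(add(Z, Z), Z)))
  →7  S(S(add(add(add(SZ, mul(SZ, SSSZ)), mul(SZ, SSZ)), add(add(Z, Z), Z))))
  →8  S(S(add(add(S(add(Z, mul(SZ, SSSZ))), mul(SZ, SSZ)), add(add(Z, Z), Z))))
  →9  S(S(add(S(add(add(Z, mul(SZ, SSSZ)), mul(SZ, SSZ))), add(add(Z, Z), Z))))
  →10  S(S(S(add(add(add(Z, mul(SZ, SSSZ)), mul(SZ, SSZ)), add(add(Z, Z), Z)))))
  →11  S(S(S(add(add(mul(SZ, SSSZ), mul(SZ, SSZ)), add(add(Z, Z), Z)))))
  →12  S(S(S(add(add(add(SSSZ, mul(Z, SSSZ)), mul(SZ, SSZ)), add(add(Z, Z), Z)))))
  →13  S(S(S(add(add(S(add(SSZ, mul(Z, SSSZ))), mul(SZ, SSZ)), add(add(Z, Z), Z)))))
  →14  S(S(S(add(S(add(add(SSZ, mul(Z, SSSZ)), mul(SZ, SSZ))), add(add(Z, Z), Z)))))
  →15  S(S(S(S(add(add(add(SSZ, mul(Z, SSSZ)), mul(SZ, SSZ)), add(add(Z, Z), Z))))))
  →16  S(S(S(S(add(add(S(add(SZ, mul(Z, SSSZ))), mul(SZ, SSZ)), add(add(Z, Z), Z))))))
  →17  S(S(S(S(add(S(add(add(SZ, mul(Z, SSSZ)), mul(SZ, SSZ))), add(add(Z, Z), Z))))))
  →18  S(S(S(S(S(add(add(add(SZ, mul(Z, SSSZ)), mul(SZ, SSZ)), add(add(Z, Z), Z)))))))
  →19  S(S(S(S(S(add(add(S(add(Z, mul(Z, SSSZ))), mul(SZ, SSZ)), add(add(Z, Z), Z)))))))
  →20  S(S(S(S(S(add(S(add(add(Z, mul(Z, SSSZ)), mul(SZ, SSZ))), add(add(Z, Z), Z)))))))
  →21  S(S(S(S(S(S(add(add(add(Z, mul(Z, SSSZ)), mul(SZ, SSZ)), add(add(Z, Z), Z))))))))
  →22  S(S(S(S(S(S(add(add(mul(Z, SSSZ), mul(SZ, SSZ)), add(add(Z, Z), Z))))))))
  →23  S(S(S(S(S(S(add(add(Z, mul(SZ, SSZ)), add(add(Z, Z), Z))))))))
  →24  S(S(S(S(S(S(add(mul(SZ, SSZ), add(add(Z, Z), Z))))))))
  →25  S(S(S(S(S(S(add(add(SSZ, mul(Z, SSZ)), add(add(Z, Z), Z))))))))
  →26  S(S(S(S(S(S(add(S(add(SZ, mul(Z, SSZ))), add(add(Z, Z), Z))))))))
  →27  S(S(S(S(S(S(S(add(add(SZ, mul(Z, SSZ)), add(add(Z, Z), Z)))))))))
  →28  S(S(S(S(S(S(S(add(S(add(Z, mul(Z, SSZ))), add(add(Z, Z), Z)))))))))
  →29  S(S(S(S(S(S(S(S(add(add(Z, mul(Z, SSZ)), add(add(Z, Z), Z))))))))))
  →30  S(S(S(S(S(S(S(S(add(mul(Z, SSZ), add(add(Z, Z), Z))))))))))
  →31  S(S(S(S(S(S(S(S(add(Z, add(add(Z, Z), Z))))))))))
  →32  S(S(S(S(S(S(S(S(add(add(Z, Z), Z)))))))))
  →33  S(S(S(S(S(S(S(S(add(Z, Z)))))))))
  →34  S^8(Z)

Term B:
  start: add(SSSZ, mul(mul(SZ, SSSZ), SSZ))
  →1  S(add(SSZ, mul(mul(SZ, SSSZ), SSZ)))
  →2  S(S(add(SZ, mul(mul(SZ, SSSZ), SSZ))))
  →3  S(S(S(add(Z, mul(mul(SZ, SSSZ), SSZ)))))
  →4  S(S(S(mul(mul(SZ, SSSZ), SSZ))))
  →5  S(S(S(mul(add(SSSZ, mul(Z, SSSZ)), SSZ))))
  →6  S(S(S(mul(S(add(SSZ, mul(Z, SSSZ))), SSZ))))
  →7  S(S(S(add(SSZ, mul(add(SSZ, mul(Z, SSSZ)), SSZ)))))
  →8  S(S(S(S(add(SZ, mul(add(SSZ, mul(Z, SSSZ)), SSZ))))))
  →9  S(S(S(S(S(add(Z, mul(add(SSZ, mul(Z, SSSZ)), SSZ)))))))
  →10  S(S(S(S(S(mul(add(SSZ, mul(Z, SSSZ)), SSZ))))))
  →11  S(S(S(S(S(mul(S(add(SZ, mul(Z, SSSZ))), SSZ))))))
  →12  S(S(S(S(S(add(SSZ, mul(add(SZ, mul(Z, SSSZ)), SSZ)))))))
  →13  S(S(S(S(S(S(add(SZ, mul(add(SZ, mul(Z, SSSZ)), SSZ))))))))
  →14  S(S(S(S(S(S(S(add(Z, mul(add(SZ, mul(Z, SSSZ)), SSZ)))))))))
  →15  S(S(S(S(S(S(S(mul(add(SZ, mul(Z, SSSZ)), SSZ))))))))
  →16  S(S(S(S(S(S(S(mul(S(add(Z, mul(Z, SSSZ))), SSZ))))))))
  →17  S(S(S(S(S(S(S(add(SSZ, mul(add(Z, mul(Z, SSSZ)), SSZ)))))))))
  →18  S(S(S(S(S(S(S(S(add(SZ, mul(add(Z, mul(Z, SSSZ)), SSZ))))))))))
  →19  S(S(S(S(S(S(S(S(S(add(Z, mul(add(Z, mul(Z, SSSZ)), SSZ)))))))))))
  →20  S(S(S(S(S(S(S(S(S(mul(add(Z, mul(Z, SSSZ)), SSZ))))))))))
  →21  S(S(S(S(S(S(S(S(S(mul(mul(Z, SSSZ), SSZ))))))))))
  →22  S(S(S(S(S(S(S(S(S(mul(Z, SSZ))))))))))
  →23  S^9(Z)

Answer: DIFFERENT — A ⇓ S^8(Z), B ⇓ S^9(Z)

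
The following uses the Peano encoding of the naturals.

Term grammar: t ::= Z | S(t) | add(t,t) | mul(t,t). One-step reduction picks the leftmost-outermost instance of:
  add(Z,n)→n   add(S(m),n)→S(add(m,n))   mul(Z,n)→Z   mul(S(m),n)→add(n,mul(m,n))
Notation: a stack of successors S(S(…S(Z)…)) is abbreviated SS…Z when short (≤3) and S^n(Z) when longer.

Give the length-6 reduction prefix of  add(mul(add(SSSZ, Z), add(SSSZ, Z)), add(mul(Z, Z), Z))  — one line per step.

  start: add(mul(add(SSSZ, Z), add(SSSZ, Z)), add(mul(Z, Z), Z))
  →1  add(mul(S(add(SSZ, Z)), add(SSSZ, Z)), add(mul(Z, Z), Z))
  →2  add(add(add(SSSZ, Z), mul(add(SSZ, Z), add(SSSZ, Z))), add(mul(Z, Z), Z))
  →3  add(add(S(add(SSZ, Z)), mul(add(SSZ, Z), add(SSSZ, Z))), add(mul(Z, Z), Z))
  →4  add(S(add(add(SSZ, Z), mul(add(SSZ, Z), add(SSSZ, Z)))), add(mul(Z, Z), Z))
  →5  S(add(add(add(SSZ, Z), mul(add(SSZ, Z), add(SSSZ, Z))), add(mul(Z, Z), Z)))
  →6  S(add(add(S(add(SZ, Z)), mul(add(SSZ, Z), add(SSSZ, Z))), add(mul(Z, Z), Z)))

Answer: after 6 steps: S(add(add(S(add(SZ, Z)), mul(add(SSZ, Z), add(SSSZ, Z))), add(mul(Z, Z), Z)))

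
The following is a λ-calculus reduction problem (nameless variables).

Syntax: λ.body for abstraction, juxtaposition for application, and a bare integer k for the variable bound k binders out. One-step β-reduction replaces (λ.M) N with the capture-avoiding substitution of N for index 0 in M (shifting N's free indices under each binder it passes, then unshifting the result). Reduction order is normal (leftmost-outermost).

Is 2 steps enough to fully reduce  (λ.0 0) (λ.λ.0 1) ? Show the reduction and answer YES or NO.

Answer: YES — reaches normal form λ.0 (λ.λ.0 1) in 2 ≤ 2 steps

Working:
  start: (λ.0 0) (λ.λ.0 1)
  →1  (λ.λ.0 1) (λ.λ.0 1)
  →2  λ.0 (λ.λ.0 1)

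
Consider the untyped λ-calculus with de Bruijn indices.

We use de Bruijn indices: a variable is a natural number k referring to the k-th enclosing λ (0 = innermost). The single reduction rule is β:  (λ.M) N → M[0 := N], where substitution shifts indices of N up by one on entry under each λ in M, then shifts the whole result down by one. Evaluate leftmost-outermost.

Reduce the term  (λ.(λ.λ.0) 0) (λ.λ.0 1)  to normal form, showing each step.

Answer: normal form = λ.0  (in 2 steps)

Derivation:
  start: (λ.(λ.λ.0) 0) (λ.λ.0 1)
  step 1: (λ.λ.0) (λ.λ.0 1)
  step 2: λ.0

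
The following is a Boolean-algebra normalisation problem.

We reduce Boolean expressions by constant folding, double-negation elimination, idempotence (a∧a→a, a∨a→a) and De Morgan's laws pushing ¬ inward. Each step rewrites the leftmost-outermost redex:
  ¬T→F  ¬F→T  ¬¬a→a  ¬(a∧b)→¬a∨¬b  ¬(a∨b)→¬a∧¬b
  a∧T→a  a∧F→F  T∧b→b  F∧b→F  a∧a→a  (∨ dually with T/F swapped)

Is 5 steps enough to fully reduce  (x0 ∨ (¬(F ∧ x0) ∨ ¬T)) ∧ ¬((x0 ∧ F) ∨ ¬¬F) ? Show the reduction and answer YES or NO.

Answer: NO — after 5 steps the term is T ∧ ¬((x0 ∧ F) ∨ ¬¬F), not yet normal

Reduction:
  start: (x0 ∨ (¬(F ∧ x0) ∨ ¬T)) ∧ ¬((x0 ∧ F) ∨ ¬¬F)
  step 1: (x0 ∨ ((¬F ∨ ¬x0) ∨ ¬T)) ∧ ¬((x0 ∧ F) ∨ ¬¬F)
  step 2: (x0 ∨ ((T ∨ ¬x0) ∨ ¬T)) ∧ ¬((x0 ∧ F) ∨ ¬¬F)
  step 3: (x0 ∨ (T ∨ ¬T)) ∧ ¬((x0 ∧ F) ∨ ¬¬F)
  step 4: (x0 ∨ T) ∧ ¬((x0 ∧ F) ∨ ¬¬F)
  step 5: T ∧ ¬((x0 ∧ F) ∨ ¬¬F)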